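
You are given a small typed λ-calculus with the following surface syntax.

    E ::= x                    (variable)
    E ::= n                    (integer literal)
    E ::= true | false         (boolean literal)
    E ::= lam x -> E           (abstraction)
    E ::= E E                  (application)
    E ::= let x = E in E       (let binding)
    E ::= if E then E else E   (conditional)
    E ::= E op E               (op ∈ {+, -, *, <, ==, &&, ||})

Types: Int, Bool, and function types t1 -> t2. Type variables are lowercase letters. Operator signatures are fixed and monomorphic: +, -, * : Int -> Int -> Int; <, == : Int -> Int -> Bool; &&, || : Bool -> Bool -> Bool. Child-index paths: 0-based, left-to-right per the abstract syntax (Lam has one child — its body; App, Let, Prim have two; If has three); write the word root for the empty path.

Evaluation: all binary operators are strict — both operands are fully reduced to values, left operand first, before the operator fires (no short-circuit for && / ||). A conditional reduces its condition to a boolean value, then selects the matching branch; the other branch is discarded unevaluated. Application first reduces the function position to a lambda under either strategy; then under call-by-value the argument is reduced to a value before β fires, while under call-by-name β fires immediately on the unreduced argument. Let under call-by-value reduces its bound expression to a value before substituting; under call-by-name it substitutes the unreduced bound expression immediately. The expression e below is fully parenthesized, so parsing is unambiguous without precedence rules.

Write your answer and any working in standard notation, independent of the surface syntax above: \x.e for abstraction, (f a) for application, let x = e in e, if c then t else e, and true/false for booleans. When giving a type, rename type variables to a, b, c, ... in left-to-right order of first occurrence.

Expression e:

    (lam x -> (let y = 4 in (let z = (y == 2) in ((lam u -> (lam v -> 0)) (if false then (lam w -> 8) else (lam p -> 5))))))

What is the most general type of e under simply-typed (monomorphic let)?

Trace:
let y : Int
y : Int
  unify Int ~ Int
  unify Int ~ Int
let z : Bool
\v._ : c -> Int
\u._ : b -> c -> Int
  unify Bool ~ Bool
\w._ : d -> Int
\p._ : e -> Int
  unify d -> Int ~ e -> Int
  unify d ~ e
  unify Int ~ Int
  unify b -> c -> Int ~ (e -> Int) -> f
  unify b ~ e -> Int
  unify c -> Int ~ f
_ _ : c -> Int
\x._ : a -> c -> Int

Answer: a -> b -> Int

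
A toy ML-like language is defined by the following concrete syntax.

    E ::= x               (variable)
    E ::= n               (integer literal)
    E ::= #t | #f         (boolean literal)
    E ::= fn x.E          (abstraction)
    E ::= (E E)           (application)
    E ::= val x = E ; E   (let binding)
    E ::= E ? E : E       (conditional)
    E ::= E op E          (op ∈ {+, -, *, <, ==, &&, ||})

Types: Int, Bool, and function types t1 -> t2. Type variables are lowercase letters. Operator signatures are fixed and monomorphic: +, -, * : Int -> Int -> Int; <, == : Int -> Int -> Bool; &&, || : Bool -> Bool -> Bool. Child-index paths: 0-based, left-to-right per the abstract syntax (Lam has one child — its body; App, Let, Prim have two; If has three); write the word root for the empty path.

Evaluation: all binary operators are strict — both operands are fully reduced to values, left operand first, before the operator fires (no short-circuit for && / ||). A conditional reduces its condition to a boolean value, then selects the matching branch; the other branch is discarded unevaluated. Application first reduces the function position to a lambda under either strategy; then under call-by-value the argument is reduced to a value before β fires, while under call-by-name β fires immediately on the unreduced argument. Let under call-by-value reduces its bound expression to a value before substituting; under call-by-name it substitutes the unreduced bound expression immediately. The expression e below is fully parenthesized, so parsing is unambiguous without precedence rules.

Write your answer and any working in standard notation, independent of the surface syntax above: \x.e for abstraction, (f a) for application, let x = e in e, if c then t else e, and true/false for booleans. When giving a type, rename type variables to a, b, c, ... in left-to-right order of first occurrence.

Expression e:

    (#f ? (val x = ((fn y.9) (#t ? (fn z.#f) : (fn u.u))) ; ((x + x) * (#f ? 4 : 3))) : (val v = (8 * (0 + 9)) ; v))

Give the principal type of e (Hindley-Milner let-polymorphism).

Answer: Int

Derivation:
  unify Bool ~ Bool
\y._ : a -> Int
  unify Bool ~ Bool
\z._ : b -> Bool
u : c
\u._ : c -> c
  unify b -> Bool ~ c -> c
  unify b ~ c
  unify Bool ~ c
  unify a -> Int ~ (Bool -> Bool) -> d
  unify a ~ Bool -> Bool
  unify Int ~ d
_ _ : Int
let x : Int
x : Int
  unify Int ~ Int
x : Int
  unify Int ~ Int
  unify Int ~ Int
  unify Bool ~ Bool
  unify Int ~ Int
  unify Int ~ Int
  unify Int ~ Int
  unify Int ~ Int
  unify Int ~ Int
  unify Int ~ Int
let v : Int
v : Int
  unify Int ~ Int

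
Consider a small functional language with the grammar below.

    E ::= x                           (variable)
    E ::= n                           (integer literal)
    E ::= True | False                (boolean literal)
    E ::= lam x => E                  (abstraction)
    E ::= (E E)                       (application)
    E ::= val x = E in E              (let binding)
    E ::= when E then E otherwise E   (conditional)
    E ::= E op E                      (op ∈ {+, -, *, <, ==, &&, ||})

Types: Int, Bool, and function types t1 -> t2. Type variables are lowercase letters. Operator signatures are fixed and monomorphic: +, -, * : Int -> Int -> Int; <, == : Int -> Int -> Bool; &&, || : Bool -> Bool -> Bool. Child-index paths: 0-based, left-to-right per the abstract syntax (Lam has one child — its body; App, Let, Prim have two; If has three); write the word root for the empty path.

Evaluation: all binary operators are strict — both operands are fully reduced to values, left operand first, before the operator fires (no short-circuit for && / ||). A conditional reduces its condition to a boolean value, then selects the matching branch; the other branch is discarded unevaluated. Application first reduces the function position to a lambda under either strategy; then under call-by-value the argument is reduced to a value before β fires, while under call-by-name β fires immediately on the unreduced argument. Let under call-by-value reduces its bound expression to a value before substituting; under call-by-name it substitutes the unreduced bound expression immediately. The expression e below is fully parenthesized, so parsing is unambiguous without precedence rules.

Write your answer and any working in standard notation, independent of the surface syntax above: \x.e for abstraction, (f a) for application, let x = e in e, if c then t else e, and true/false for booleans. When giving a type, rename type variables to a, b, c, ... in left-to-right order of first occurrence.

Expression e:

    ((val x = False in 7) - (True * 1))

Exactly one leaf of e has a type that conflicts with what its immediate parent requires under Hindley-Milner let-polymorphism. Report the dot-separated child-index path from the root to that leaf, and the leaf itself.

Working:
let x : Bool
  unify Int ~ Int
  unify Bool ~ Int
  FAIL: mismatch Bool ~ Int

Answer: 1.0 : true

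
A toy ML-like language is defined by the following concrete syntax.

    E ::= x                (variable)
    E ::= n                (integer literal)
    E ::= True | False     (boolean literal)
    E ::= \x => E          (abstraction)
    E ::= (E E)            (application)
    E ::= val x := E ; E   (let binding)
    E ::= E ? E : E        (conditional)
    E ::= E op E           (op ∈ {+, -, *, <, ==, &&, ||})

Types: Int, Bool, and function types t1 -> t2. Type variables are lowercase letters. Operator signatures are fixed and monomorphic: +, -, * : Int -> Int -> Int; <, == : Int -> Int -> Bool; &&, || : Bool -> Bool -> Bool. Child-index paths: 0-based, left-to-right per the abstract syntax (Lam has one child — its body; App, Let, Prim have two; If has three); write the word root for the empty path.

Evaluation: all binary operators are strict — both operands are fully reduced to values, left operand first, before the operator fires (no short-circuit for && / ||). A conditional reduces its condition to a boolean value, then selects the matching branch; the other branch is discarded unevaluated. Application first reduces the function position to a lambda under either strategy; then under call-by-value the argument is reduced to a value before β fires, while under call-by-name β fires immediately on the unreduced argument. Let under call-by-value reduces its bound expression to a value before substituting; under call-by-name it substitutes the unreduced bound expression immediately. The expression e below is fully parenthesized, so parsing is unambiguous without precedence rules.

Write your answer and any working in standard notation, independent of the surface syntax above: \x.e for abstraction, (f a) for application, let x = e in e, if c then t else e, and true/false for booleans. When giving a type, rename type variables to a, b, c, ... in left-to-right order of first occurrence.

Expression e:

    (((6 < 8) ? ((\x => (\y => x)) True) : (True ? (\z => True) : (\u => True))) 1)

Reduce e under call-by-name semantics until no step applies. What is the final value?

Working:
step 0: ((if (6 < 8) then ((\x.(\y.x)) true) else (if true then (\z.true) else (\u.true))) 1)
step 1: [delta@0.0] ((if true then ((\x.(\y.x)) true) else (if true then (\z.true) else (\u.true))) 1)
step 2: [if@0] (((\x.(\y.x)) true) 1)
step 3: [beta@0] ((\y.true) 1)
step 4: [beta@root] true

Answer: true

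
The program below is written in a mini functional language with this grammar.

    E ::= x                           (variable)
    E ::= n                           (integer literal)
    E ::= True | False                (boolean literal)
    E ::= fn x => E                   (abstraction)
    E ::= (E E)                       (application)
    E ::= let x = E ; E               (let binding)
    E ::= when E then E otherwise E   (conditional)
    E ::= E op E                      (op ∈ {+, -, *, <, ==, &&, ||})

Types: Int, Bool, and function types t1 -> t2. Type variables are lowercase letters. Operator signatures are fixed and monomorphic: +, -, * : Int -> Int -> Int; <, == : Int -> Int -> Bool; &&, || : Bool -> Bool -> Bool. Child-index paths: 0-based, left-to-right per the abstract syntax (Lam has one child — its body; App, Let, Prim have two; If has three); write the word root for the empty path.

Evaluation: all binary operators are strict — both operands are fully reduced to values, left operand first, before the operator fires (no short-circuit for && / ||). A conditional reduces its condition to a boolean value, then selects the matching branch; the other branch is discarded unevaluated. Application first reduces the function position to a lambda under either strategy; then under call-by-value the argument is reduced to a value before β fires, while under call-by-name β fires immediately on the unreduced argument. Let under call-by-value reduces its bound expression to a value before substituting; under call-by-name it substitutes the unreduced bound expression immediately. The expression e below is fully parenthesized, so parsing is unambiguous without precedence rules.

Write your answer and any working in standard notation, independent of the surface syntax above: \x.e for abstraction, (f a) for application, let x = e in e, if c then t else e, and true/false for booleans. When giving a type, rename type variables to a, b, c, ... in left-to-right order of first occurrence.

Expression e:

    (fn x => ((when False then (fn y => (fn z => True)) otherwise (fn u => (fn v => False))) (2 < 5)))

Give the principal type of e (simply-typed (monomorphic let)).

Answer: a -> b -> Bool

Trace:
  unify Bool ~ Bool
\z._ : c -> Bool
\y._ : b -> c -> Bool
\v._ : e -> Bool
\u._ : d -> e -> Bool
  unify b -> c -> Bool ~ d -> e -> Bool
  unify b ~ d
  unify c -> Bool ~ e -> Bool
  unify c ~ e
  unify Bool ~ Bool
  unify Int ~ Int
  unify Int ~ Int
  unify d -> e -> Bool ~ Bool -> f
  unify d ~ Bool
  unify e -> Bool ~ f
_ _ : e -> Bool
\x._ : a -> e -> Bool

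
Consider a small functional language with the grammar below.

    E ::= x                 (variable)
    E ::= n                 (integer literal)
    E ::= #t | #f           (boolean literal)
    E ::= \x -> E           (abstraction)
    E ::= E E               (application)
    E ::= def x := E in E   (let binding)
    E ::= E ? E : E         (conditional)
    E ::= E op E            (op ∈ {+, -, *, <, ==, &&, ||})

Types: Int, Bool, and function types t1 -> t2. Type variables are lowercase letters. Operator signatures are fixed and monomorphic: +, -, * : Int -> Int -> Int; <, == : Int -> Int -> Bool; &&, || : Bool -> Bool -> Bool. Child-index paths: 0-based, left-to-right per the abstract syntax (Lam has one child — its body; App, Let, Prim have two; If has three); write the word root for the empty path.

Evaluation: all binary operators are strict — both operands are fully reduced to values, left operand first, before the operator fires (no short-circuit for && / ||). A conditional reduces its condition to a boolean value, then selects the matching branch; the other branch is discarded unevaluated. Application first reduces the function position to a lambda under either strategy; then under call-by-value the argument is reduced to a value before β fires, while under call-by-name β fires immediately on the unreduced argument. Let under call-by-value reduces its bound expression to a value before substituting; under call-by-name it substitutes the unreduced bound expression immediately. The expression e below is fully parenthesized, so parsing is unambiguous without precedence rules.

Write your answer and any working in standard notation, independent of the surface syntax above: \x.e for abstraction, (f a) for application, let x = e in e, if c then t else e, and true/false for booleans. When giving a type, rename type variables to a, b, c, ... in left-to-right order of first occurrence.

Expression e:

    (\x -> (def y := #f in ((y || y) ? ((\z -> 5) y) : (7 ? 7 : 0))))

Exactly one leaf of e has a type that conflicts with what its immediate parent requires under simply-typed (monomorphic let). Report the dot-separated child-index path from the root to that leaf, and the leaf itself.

Trace:
let y : Bool
y : Bool
  unify Bool ~ Bool
y : Bool
  unify Bool ~ Bool
  unify Bool ~ Bool
\z._ : b -> Int
y : Bool
  unify b -> Int ~ Bool -> c
  unify b ~ Bool
  unify Int ~ c
_ _ : Int
  unify Int ~ Bool
  FAIL: mismatch Int ~ Bool

Answer: 0.1.2.0 : 7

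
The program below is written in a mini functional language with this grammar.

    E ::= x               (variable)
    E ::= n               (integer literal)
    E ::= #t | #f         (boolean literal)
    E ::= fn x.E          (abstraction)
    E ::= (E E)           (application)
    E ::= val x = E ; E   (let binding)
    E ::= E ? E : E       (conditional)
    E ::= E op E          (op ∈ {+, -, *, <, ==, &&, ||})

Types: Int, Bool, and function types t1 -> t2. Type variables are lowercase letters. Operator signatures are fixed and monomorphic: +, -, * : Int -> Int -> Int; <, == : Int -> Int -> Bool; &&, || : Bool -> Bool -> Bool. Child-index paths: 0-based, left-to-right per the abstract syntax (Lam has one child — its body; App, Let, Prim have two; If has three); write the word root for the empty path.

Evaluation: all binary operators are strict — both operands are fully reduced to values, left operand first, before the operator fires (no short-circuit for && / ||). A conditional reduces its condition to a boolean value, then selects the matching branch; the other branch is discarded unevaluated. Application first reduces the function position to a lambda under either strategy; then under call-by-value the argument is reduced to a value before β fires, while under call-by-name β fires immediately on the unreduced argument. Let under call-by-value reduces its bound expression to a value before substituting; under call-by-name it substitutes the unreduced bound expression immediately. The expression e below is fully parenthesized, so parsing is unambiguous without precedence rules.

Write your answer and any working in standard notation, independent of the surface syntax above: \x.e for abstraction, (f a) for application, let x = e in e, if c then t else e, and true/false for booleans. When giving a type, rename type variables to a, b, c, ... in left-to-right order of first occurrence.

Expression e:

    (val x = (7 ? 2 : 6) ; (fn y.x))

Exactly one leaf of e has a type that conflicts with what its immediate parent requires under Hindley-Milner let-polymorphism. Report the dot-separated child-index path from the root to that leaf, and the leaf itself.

Trace:
  unify Int ~ Bool
  FAIL: mismatch Int ~ Bool

Answer: 0.0 : 7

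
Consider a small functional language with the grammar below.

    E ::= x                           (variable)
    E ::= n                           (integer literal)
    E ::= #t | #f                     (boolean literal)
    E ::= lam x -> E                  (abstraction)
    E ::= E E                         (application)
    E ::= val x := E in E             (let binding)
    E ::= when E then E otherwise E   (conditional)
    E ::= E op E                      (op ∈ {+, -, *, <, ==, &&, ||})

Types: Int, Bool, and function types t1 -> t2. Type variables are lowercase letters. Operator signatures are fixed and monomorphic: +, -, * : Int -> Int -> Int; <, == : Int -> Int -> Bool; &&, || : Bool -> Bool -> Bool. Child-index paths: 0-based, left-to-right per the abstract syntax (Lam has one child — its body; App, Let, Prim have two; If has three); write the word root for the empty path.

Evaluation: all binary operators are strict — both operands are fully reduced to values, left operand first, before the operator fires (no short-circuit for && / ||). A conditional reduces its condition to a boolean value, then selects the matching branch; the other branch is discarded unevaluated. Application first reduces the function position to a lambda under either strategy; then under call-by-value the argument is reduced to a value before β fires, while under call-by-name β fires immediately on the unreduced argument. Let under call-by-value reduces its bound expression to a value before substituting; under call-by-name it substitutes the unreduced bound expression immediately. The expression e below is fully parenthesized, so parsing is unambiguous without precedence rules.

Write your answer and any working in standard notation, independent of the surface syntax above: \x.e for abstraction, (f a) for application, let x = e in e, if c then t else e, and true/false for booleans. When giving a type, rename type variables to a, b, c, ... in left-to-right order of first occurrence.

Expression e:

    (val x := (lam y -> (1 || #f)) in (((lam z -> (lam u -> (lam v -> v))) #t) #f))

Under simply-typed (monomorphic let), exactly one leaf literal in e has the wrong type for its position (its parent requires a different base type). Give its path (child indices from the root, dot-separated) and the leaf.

Answer: 0.0.0 : 1

Derivation:
  unify Int ~ Bool
  FAIL: mismatch Int ~ Bool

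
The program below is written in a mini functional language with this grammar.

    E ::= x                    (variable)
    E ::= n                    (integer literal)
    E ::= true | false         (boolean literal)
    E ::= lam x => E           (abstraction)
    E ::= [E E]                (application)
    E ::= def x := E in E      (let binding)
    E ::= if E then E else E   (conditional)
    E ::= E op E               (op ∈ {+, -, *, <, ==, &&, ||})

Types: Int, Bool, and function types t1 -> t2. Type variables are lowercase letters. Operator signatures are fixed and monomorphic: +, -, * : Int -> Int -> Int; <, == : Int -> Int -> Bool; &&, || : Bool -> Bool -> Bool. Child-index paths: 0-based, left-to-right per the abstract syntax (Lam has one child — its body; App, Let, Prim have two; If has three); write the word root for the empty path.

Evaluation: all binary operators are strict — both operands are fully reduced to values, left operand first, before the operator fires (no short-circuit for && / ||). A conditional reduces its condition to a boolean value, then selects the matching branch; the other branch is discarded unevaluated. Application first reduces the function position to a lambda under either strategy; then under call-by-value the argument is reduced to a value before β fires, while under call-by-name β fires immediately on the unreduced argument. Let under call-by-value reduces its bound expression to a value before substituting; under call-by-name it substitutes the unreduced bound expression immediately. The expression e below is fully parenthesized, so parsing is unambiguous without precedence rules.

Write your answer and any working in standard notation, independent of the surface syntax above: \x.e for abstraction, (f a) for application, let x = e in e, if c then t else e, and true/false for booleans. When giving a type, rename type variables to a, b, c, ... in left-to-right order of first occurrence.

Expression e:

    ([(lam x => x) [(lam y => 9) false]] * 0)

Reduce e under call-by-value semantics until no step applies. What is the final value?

Answer: 0

Working:
step 0: (((\x.x) ((\y.9) false)) * 0)
step 1: [beta@0.1] (((\x.x) 9) * 0)
step 2: [beta@0] (9 * 0)
step 3: [delta@root] 0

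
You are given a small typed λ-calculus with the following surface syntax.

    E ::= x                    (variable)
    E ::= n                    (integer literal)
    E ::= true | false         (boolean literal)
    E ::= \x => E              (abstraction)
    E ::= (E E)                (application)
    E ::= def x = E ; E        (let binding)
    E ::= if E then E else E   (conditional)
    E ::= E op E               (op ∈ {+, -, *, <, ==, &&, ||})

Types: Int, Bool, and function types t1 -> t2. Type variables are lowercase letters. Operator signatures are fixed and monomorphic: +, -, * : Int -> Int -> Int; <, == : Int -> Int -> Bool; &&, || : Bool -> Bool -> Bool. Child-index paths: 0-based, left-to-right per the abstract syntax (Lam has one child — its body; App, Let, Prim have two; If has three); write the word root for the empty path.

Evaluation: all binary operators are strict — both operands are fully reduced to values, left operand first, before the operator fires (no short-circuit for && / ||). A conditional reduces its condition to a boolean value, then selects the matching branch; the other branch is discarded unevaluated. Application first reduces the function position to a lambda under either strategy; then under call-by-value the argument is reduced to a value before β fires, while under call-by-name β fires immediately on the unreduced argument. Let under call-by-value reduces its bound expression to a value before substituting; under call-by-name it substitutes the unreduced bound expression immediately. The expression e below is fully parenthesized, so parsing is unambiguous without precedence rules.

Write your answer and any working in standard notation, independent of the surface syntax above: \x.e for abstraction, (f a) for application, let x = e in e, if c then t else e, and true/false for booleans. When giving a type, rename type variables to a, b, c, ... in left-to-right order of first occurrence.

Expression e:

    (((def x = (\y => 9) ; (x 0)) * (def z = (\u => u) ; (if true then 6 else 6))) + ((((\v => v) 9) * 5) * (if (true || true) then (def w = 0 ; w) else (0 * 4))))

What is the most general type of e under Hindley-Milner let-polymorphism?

Answer: Int

Derivation:
\y._ : a -> Int
let x : forall. a -> Int
x : b -> Int
  unify b -> Int ~ Int -> c
  unify b ~ Int
  unify Int ~ c
_ _ : Int
  unify Int ~ Int
u : d
\u._ : d -> d
let z : forall. d -> d
  unify Bool ~ Bool
  unify Int ~ Int
  unify Int ~ Int
  unify Int ~ Int
v : e
\v._ : e -> e
  unify e -> e ~ Int -> f
  unify e ~ Int
  unify Int ~ f
_ _ : Int
  unify Int ~ Int
  unify Int ~ Int
  unify Int ~ Int
  unify Bool ~ Bool
  unify Bool ~ Bool
  unify Bool ~ Bool
let w : Int
w : Int
  unify Int ~ Int
  unify Int ~ Int
  unify Int ~ Int
  unify Int ~ Int
  unify Int ~ Int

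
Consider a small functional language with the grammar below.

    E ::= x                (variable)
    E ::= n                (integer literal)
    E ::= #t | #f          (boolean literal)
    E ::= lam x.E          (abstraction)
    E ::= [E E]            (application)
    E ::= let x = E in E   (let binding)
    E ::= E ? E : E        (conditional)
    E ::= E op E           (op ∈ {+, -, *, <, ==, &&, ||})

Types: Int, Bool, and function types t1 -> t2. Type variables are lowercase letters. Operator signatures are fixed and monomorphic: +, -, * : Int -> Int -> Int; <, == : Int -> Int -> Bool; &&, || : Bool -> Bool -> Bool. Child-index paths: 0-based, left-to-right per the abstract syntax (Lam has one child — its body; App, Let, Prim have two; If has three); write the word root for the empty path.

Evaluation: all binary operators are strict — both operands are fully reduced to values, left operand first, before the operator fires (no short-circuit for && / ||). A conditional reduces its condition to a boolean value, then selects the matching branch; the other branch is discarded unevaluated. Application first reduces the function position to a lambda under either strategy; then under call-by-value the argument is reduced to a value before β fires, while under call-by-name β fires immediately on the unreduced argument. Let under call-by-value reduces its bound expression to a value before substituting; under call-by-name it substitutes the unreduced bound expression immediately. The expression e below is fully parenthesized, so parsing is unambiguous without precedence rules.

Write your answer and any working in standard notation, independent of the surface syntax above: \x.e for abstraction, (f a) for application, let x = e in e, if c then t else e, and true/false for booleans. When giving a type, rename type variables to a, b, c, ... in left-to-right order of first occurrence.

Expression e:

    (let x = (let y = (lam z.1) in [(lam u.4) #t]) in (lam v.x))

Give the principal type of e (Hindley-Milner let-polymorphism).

Answer: a -> Int

Trace:
\z._ : a -> Int
let y : forall. a -> Int
\u._ : b -> Int
  unify b -> Int ~ Bool -> c
  unify b ~ Bool
  unify Int ~ c
_ _ : Int
let x : Int
x : Int
\v._ : d -> Int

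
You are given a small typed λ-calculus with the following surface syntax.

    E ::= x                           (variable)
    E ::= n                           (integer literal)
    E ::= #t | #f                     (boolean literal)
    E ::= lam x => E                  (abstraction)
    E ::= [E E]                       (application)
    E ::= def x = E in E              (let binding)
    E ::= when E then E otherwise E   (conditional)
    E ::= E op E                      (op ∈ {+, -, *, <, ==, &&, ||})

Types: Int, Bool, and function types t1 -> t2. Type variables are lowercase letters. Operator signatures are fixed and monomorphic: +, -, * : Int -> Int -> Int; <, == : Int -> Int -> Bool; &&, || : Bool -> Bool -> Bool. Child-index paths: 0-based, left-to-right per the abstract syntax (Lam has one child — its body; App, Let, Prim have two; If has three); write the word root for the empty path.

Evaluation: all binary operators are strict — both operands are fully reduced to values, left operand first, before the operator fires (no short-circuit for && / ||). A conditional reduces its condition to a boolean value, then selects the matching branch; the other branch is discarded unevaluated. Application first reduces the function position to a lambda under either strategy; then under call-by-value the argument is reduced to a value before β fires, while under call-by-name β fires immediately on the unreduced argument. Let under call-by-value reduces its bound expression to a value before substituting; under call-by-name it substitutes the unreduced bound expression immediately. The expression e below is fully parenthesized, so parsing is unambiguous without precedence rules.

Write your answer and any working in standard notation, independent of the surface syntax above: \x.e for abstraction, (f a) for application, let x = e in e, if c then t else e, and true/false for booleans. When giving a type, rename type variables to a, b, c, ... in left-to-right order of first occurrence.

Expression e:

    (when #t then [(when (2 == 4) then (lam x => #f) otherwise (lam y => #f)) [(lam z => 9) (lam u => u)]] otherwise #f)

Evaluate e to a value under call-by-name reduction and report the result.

Answer: false

Trace:
step 0: (if true then ((if (2 == 4) then (\x.false) else (\y.false)) ((\z.9) (\u.u))) else false)
step 1: [if@root] ((if (2 == 4) then (\x.false) else (\y.false)) ((\z.9) (\u.u)))
step 2: [delta@0.0] ((if false then (\x.false) else (\y.false)) ((\z.9) (\u.u)))
step 3: [if@0] ((\y.false) ((\z.9) (\u.u)))
step 4: [beta@root] false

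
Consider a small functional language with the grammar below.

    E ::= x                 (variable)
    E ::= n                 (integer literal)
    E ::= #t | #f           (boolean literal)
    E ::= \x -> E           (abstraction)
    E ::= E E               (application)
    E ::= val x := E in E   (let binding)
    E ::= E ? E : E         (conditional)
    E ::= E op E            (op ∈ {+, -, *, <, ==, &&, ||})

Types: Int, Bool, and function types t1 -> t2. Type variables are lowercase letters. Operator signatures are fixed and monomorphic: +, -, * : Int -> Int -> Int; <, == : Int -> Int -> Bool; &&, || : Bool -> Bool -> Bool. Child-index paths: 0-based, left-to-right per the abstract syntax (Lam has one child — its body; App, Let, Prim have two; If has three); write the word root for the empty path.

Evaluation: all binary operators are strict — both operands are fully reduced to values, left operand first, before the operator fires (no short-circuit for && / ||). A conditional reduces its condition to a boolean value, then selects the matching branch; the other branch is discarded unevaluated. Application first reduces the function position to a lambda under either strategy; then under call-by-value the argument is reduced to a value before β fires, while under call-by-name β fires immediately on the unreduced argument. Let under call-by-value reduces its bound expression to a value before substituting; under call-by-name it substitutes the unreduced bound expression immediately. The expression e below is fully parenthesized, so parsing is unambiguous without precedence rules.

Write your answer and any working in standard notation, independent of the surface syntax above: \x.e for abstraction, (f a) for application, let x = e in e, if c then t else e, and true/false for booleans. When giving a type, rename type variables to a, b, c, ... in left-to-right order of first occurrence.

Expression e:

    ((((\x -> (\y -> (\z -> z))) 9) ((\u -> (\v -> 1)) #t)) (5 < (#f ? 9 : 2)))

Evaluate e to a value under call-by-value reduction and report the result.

Answer: false

Trace:
step 0: ((((\x.(\y.(\z.z))) 9) ((\u.(\v.1)) true)) (5 < (if false then 9 else 2)))
step 1: [beta@0.0] (((\y.(\z.z)) ((\u.(\v.1)) true)) (5 < (if false then 9 else 2)))
step 2: [beta@0.1] (((\y.(\z.z)) (\v.1)) (5 < (if false then 9 else 2)))
step 3: [beta@0] ((\z.z) (5 < (if false then 9 else 2)))
step 4: [if@1.1] ((\z.z) (5 < 2))
step 5: [delta@1] ((\z.z) false)
step 6: [beta@root] false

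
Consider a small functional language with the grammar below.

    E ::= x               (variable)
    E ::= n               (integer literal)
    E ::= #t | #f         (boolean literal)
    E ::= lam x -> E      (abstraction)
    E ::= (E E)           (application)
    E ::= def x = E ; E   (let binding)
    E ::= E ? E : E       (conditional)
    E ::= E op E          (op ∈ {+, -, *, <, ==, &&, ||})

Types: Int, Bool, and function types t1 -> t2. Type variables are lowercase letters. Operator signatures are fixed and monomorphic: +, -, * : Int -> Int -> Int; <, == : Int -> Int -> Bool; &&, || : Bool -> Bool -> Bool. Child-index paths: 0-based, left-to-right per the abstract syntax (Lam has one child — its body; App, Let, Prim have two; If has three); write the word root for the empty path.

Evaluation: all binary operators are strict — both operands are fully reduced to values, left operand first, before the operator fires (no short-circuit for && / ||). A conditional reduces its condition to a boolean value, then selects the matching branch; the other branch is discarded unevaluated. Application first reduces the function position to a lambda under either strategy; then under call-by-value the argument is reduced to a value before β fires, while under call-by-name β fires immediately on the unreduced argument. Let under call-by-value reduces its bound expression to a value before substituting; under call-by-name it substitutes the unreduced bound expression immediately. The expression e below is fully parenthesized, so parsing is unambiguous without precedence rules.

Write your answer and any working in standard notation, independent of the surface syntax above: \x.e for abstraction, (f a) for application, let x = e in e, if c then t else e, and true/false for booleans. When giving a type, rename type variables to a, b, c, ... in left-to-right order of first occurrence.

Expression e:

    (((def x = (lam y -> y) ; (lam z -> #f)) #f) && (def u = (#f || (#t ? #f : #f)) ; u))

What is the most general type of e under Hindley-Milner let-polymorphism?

Working:
y : a
\y._ : a -> a
let x : forall. a -> a
\z._ : b -> Bool
  unify b -> Bool ~ Bool -> c
  unify b ~ Bool
  unify Bool ~ c
_ _ : Bool
  unify Bool ~ Bool
  unify Bool ~ Bool
  unify Bool ~ Bool
  unify Bool ~ Bool
  unify Bool ~ Bool
let u : Bool
u : Bool
  unify Bool ~ Bool

Answer: Bool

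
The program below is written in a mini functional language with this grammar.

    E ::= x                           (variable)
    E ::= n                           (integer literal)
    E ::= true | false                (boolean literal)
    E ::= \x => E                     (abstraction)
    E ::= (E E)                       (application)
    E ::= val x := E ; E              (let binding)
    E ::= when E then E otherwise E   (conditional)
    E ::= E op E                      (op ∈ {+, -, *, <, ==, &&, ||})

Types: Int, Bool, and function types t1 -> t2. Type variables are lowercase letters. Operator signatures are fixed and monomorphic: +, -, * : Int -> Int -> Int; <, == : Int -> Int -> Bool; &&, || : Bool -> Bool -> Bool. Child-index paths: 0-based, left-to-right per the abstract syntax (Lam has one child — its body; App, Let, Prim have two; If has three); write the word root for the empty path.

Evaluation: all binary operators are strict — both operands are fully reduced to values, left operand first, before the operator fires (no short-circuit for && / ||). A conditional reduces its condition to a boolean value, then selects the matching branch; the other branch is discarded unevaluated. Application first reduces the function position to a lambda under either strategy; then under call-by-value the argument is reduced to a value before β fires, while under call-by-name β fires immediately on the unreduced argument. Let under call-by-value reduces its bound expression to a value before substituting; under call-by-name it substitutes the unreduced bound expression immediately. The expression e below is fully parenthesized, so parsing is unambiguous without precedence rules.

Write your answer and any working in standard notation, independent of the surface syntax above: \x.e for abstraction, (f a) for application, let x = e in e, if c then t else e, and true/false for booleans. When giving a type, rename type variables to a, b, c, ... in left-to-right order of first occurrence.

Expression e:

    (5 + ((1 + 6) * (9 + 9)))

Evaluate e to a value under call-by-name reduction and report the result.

Trace:
step 0: (5 + ((1 + 6) * (9 + 9)))
step 1: [delta@1.0] (5 + (7 * (9 + 9)))
step 2: [delta@1.1] (5 + (7 * 18))
step 3: [delta@1] (5 + 126)
step 4: [delta@root] 131

Answer: 131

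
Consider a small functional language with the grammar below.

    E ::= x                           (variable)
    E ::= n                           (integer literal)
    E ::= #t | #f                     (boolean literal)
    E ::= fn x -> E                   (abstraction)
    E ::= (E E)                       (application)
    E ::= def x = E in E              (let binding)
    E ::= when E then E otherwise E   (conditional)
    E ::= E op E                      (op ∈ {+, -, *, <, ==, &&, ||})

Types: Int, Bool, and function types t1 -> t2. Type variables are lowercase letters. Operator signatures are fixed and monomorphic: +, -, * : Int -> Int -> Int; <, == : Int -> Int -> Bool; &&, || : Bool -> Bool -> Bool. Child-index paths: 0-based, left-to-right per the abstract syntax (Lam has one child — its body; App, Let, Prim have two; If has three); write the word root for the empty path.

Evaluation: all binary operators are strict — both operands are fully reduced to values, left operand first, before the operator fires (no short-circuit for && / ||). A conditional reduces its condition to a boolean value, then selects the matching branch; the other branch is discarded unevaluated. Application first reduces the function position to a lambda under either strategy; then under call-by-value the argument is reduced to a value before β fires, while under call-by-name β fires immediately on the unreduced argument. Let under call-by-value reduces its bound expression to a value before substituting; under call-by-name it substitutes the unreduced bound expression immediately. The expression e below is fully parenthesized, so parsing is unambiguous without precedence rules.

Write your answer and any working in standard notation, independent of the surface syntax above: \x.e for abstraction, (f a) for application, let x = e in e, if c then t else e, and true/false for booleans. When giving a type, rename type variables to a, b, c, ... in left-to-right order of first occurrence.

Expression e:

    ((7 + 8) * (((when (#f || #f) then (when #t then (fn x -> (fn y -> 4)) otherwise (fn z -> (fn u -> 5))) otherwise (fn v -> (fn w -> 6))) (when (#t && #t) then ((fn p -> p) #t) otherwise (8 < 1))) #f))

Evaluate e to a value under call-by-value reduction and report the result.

Answer: 90

Derivation:
step 0: ((7 + 8) * (((if (false || false) then (if true then (\x.(\y.4)) else (\z.(\u.5))) else (\v.(\w.6))) (if (true && true) then ((\p.p) true) else (8 < 1))) false))
step 1: [delta@0] (15 * (((if (false || false) then (if true then (\x.(\y.4)) else (\z.(\u.5))) else (\v.(\w.6))) (if (true && true) then ((\p.p) true) else (8 < 1))) false))
step 2: [delta@1.0.0.0] (15 * (((if false then (if true then (\x.(\y.4)) else (\z.(\u.5))) else (\v.(\w.6))) (if (true && true) then ((\p.p) true) else (8 < 1))) false))
step 3: [if@1.0.0] (15 * (((\v.(\w.6)) (if (true && true) then ((\p.p) true) else (8 < 1))) false))
step 4: [delta@1.0.1.0] (15 * (((\v.(\w.6)) (if true then ((\p.p) true) else (8 < 1))) false))
step 5: [if@1.0.1] (15 * (((\v.(\w.6)) ((\p.p) true)) false))
step 6: [beta@1.0.1] (15 * (((\v.(\w.6)) true) false))
step 7: [beta@1.0] (15 * ((\w.6) false))
step 8: [beta@1] (15 * 6)
step 9: [delta@root] 90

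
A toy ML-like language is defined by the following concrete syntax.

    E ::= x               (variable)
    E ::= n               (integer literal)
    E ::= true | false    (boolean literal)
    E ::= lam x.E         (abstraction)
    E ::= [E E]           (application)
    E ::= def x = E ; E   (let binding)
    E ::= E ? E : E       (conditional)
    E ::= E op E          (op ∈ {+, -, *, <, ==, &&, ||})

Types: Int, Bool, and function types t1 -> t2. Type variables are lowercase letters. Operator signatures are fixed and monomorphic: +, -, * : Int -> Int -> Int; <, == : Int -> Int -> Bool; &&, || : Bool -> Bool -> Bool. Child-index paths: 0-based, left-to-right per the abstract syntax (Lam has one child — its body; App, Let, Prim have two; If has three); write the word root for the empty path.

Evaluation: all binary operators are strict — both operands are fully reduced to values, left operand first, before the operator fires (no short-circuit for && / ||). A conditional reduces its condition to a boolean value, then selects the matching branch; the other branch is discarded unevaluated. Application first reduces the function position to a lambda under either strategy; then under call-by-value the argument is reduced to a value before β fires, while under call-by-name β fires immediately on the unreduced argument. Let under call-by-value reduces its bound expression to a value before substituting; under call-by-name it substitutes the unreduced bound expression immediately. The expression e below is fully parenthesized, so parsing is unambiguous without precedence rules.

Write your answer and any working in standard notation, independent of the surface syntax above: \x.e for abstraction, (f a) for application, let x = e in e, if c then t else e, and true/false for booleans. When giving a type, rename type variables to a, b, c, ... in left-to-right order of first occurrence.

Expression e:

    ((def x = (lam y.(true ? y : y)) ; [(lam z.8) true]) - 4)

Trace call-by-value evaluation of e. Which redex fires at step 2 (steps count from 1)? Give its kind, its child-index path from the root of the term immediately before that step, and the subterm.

Derivation:
step 0: ((let x = (\y.(if true then y else y)) in ((\z.8) true)) - 4)
step 1: [let@0] (((\z.8) true) - 4)
step 2: [beta@0] (8 - 4)

Answer: beta at 0 : ((\z.8) true)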